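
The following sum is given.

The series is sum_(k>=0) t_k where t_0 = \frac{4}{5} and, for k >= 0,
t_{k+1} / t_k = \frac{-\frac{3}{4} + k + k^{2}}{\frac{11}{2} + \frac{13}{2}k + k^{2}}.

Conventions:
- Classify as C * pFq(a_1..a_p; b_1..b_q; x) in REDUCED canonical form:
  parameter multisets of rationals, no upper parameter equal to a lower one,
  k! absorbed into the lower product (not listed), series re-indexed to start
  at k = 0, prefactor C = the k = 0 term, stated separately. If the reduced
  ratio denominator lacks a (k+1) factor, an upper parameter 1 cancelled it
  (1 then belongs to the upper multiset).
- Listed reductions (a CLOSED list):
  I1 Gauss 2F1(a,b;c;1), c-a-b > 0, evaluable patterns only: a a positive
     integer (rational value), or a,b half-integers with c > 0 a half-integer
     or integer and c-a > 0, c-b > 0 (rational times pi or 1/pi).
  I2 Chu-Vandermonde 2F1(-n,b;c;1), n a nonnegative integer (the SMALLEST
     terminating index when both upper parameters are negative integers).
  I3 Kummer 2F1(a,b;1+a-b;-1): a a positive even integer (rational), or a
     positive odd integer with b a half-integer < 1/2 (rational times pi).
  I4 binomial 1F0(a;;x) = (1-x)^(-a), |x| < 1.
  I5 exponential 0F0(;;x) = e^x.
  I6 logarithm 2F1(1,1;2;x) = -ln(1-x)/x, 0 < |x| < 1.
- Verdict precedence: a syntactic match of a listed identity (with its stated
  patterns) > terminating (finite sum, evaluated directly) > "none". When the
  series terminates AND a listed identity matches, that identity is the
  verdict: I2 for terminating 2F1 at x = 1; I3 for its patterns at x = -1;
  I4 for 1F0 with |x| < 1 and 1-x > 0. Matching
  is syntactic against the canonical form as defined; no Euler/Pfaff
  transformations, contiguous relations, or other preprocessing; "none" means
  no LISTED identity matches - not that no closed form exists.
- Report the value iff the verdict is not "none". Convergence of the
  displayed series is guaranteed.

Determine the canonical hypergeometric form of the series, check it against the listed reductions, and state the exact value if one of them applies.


Prefactor \frac{4}{5}, argument 1: 2F1 with upper {-\frac{1}{2}, \frac{3}{2}} over lower {\frac{11}{2}}. Verdict: this is Gauss (I1, half-integer pattern) (x = 1; upper {-\frac{1}{2}, \frac{3}{2}} half-integers, c = \frac{11}{2} in the evaluable pattern). Value: \frac{441}{2048} \cdot \pi.

Key step: with t_0 = \frac{4}{5}, roots of the ratio polynomials (prefactor 4/5) are the negated parameters.
Consecutive-term ratio: r(k) = 1 * (k-\frac{1}{2}) (k+\frac{3}{2}) / [(k+\frac{11}{2}) (k+1)] - rational in k, leading ratio 1; with t_0 = \frac{4}{5}, classification follows.


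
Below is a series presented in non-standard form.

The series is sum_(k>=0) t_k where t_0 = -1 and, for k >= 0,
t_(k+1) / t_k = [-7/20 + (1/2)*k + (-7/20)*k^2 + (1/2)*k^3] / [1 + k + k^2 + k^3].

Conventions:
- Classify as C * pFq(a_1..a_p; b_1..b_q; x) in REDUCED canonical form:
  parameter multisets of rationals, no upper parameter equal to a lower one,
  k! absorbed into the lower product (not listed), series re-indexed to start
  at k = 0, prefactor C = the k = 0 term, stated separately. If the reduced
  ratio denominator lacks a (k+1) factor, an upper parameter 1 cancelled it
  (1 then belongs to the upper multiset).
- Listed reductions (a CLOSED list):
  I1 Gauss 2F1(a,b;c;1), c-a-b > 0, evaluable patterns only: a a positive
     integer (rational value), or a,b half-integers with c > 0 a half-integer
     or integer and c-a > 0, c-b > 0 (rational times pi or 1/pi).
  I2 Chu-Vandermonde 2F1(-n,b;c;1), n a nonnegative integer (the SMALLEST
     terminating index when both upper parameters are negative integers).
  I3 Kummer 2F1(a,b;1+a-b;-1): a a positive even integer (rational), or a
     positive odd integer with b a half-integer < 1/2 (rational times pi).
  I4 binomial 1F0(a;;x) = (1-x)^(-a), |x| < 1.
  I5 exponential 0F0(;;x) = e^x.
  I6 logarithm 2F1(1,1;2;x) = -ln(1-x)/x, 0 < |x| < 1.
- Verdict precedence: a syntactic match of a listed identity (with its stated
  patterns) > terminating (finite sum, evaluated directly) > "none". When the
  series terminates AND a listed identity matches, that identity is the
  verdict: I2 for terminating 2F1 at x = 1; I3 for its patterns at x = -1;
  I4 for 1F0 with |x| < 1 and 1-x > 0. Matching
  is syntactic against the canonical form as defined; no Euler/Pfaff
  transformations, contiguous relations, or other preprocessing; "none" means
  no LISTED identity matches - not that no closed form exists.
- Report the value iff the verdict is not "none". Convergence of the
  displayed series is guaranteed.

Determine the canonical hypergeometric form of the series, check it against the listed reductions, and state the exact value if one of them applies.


Prefactor -1, argument 1/2: 1F0 with upper {-7/10} over lower {-}. Verdict at x = 1/2: the binomial series (I4) matches (the 1F0 binomial series: exponent 7/10, x = 1/2). Value: (-1) * (1/2)^(7/10).

Key observation: t_0 being -1, the ratio is unreduced: k^2 + 1 divides both sides (prefactor -1).
Step ratio: r(k) = (1/2) * (k-7/10) / [(k+1)] - rational in k. x = (1/2); t_0 = -1; negate the roots.


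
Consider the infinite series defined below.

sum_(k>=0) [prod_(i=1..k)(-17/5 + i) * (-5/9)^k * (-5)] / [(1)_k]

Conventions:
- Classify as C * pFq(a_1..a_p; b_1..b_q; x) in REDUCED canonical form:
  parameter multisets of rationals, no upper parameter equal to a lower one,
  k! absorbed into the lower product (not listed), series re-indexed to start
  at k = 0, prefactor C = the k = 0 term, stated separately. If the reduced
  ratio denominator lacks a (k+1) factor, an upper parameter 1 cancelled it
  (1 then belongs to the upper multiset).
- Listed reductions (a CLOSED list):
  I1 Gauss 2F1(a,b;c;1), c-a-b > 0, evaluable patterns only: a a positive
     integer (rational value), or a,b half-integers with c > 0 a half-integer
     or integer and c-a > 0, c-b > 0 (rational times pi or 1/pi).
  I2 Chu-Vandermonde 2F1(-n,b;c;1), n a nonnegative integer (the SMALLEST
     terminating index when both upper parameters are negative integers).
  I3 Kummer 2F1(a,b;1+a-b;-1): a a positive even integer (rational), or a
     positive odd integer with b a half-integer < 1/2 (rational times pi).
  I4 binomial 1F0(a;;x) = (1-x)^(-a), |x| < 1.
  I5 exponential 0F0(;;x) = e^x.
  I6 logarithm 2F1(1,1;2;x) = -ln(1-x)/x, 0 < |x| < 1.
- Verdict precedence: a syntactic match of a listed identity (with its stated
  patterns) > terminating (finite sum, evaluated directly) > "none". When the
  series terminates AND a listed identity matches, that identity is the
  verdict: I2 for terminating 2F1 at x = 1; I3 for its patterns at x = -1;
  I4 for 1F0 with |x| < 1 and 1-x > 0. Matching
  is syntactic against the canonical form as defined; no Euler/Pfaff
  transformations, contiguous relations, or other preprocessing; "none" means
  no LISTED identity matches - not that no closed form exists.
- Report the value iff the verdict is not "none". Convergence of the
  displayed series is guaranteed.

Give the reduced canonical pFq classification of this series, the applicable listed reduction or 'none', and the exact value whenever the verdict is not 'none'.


Reduced: x = -5/9, 1F0, upper = {-12/5}, lower = {-}, C = -5. Verdict: this is the I4 binomial reduction (the 1F0 binomial series: exponent 12/5, x = -5/9). Exact value: (-5) * (14/9)^(12/5).

First insight: x = (-5/9) and the running product (C = -5) telescopes to a rising factorial.
Step ratio: r(k) = (-5/9) * (k-12/5) / [(k+1)] - rational in k. x = (-5/9); t_0 = -5; negate the roots.


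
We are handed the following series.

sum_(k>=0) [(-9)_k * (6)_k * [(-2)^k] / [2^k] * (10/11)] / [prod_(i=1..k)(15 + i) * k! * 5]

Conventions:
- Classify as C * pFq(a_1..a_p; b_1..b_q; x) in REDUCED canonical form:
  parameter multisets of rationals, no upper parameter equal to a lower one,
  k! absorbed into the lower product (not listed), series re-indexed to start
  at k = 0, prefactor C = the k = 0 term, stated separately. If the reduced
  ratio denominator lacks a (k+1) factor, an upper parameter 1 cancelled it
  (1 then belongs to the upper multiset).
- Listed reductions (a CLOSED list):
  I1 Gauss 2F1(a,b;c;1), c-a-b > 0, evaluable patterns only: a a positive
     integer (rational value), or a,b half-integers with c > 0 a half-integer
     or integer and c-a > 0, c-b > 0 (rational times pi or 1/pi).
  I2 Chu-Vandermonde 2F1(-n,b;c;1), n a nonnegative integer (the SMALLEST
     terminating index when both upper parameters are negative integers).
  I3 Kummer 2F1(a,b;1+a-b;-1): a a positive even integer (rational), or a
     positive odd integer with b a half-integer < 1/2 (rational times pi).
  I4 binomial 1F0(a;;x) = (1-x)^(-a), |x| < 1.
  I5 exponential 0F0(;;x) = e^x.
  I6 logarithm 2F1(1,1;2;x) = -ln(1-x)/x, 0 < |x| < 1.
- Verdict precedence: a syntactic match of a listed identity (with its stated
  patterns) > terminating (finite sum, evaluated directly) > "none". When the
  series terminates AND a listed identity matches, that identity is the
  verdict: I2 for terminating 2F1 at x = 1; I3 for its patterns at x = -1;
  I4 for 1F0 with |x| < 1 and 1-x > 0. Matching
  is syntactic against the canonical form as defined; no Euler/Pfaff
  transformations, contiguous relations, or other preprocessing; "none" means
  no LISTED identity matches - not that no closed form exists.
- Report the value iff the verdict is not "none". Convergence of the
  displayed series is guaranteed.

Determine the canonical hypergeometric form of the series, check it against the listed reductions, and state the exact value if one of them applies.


Classification (C = 2/11): 2F1 with upper {-9, 6}, lower {16}, argument x = -1. Verdict (x = -1): the Kummer evaluation I3 applies (x = -1; c = 16 equals 1+a-b for upper {-9, 6}: listed pattern). Exact value: 91/22.

Key step: x = (-1) and the two k-th powers (prefactor 2/11) combine into one argument.
Term ratio: r(k) = (-1) * (k-9) (k+6) / [(k+16) (k+1)] - rational in k. x = (-1); t_0 = 2/11; negate the roots.


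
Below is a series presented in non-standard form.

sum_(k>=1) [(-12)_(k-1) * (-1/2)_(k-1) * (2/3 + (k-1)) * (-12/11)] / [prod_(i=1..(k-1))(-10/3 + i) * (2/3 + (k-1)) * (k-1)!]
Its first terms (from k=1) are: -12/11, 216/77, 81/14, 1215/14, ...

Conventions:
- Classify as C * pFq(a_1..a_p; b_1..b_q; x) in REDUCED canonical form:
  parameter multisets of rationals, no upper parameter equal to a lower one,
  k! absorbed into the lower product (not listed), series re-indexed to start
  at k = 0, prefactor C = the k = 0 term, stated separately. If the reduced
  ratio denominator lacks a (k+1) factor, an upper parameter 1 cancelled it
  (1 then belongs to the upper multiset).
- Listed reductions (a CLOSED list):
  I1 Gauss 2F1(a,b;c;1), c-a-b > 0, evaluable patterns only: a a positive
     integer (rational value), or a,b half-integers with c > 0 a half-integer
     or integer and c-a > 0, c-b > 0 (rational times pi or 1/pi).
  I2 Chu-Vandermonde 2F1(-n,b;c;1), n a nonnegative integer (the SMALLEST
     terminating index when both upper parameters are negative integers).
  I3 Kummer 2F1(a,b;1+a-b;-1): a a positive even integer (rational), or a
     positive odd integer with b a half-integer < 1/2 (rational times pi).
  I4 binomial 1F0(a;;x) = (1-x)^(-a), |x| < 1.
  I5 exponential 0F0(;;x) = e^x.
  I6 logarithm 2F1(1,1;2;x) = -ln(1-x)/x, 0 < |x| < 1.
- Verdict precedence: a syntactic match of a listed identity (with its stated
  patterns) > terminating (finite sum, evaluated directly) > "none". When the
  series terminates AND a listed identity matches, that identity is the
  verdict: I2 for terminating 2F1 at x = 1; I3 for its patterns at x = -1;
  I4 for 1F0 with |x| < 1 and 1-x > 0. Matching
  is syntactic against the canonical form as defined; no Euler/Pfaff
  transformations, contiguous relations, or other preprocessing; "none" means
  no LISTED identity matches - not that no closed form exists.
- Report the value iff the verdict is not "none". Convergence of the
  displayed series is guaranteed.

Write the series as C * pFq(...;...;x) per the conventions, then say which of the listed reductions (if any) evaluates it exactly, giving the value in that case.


With C = -12/11: the canonical form is 2F1(-12, -1/2; -7/3; 1). Verdict: the Chu-Vandermonde identity I2 applies (terminating 2F1 at x = 1 with n = 12, b = -1/2, c = -7/3). Value: 491976975/409993216.

Key observation: t_0 being -12/11, the factor k + 2/3 cancels (top and bottom), leaving C = -12/11, x = 1.
Step ratio: r(k) = 1 * (k-12) (k-1/2) / [(k-7/3) (k+1)] - poly over poly, x = 1 from leading terms; C = -12/11 at k = 0.


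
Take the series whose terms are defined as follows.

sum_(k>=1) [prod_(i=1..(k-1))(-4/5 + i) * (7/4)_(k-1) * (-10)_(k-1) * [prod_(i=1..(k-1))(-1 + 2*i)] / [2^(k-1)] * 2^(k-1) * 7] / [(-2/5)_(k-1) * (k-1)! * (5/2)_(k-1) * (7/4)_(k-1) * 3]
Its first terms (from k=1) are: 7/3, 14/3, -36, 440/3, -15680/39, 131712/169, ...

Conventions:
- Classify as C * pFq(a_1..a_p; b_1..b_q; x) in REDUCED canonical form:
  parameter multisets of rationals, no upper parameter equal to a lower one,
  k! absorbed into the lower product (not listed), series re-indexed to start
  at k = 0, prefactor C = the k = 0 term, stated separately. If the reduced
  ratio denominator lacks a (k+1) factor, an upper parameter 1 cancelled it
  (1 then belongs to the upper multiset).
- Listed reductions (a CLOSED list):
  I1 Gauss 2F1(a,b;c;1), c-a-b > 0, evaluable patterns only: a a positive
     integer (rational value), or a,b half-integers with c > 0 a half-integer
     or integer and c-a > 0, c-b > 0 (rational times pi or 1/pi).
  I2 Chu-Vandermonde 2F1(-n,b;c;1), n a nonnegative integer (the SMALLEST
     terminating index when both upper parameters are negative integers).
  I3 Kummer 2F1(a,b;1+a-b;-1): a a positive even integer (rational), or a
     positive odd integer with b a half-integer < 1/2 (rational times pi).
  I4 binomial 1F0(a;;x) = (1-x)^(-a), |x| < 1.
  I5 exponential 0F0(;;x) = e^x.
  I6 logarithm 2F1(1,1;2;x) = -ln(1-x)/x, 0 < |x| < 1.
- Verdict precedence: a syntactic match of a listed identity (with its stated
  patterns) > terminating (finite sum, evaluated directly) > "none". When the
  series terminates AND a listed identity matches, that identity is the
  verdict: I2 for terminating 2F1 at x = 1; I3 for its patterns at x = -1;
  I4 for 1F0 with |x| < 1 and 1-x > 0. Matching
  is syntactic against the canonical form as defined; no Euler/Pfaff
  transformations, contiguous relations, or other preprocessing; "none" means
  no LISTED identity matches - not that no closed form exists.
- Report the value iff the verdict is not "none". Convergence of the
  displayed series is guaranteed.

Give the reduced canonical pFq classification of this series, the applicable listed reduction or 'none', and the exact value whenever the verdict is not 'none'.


Canonical form: C = 7/3 times 3F2 with upper {-10, 1/5, 1/2}, lower {-2/5, 5/2}, x = 2. Verdict: terminating at k = 10: the factor (-10)_k kills every later term; summing the 11 survivors is exact. Value: 2211623839/1025744317.

The tell: from the first term 7/3: the odd product 1*3*...*(2k-1) (prefactor 7/3) is 2^k (1/2)_k.
Ratio: r(k) = 2 * (k-10) (k+1/5) (k+1/2) / [(k-2/5) (k+5/2) (k+1)] - rational in k. x = 2; t_0 = 7/3; negate the roots.


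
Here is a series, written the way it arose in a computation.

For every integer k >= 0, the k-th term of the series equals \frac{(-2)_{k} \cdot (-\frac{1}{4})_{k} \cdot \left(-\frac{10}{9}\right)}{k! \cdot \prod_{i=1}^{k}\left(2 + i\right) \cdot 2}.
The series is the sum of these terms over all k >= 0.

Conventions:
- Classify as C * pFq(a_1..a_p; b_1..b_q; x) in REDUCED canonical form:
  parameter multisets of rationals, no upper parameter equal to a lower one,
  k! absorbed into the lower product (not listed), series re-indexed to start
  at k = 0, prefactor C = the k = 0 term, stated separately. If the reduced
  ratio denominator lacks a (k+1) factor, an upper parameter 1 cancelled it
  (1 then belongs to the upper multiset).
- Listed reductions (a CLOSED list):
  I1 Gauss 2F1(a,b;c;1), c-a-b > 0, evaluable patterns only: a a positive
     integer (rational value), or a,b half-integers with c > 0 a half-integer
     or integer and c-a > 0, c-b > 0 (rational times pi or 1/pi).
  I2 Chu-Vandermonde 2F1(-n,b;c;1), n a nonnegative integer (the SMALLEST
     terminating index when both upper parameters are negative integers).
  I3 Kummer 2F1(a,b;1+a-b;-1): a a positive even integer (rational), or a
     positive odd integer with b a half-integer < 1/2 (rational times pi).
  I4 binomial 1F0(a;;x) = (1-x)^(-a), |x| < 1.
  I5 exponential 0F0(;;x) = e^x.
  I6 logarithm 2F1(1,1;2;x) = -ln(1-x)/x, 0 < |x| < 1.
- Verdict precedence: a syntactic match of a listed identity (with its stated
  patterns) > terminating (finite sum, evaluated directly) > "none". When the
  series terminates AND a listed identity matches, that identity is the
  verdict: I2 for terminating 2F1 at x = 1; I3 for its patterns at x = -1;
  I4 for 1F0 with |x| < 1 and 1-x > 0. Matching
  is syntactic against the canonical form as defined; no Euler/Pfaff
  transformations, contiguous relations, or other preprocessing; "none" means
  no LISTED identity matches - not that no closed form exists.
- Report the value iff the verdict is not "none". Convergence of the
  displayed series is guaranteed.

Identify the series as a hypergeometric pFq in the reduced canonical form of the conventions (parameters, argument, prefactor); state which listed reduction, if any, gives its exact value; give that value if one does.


Prefactor -\frac{5}{9}, argument 1: 2F1 with upper {-2, -\frac{1}{4}} over lower {3}. Verdict: this is Vandermonde's identity (I2) (terminating 2F1 at x = 1 with n = 2, b = -1/4, c = 3). Its exact value is -\frac{1105}{1728}.

Key step: x = 1 and the constant factors (C = -5/9) combine into one prefactor.
Step ratio: r(k) = 1 * (k-2) (k-\frac{1}{4}) / [(k+3) (k+1)] ; factor over Q: parameters, x = 1, and C = -\frac{5}{9}.


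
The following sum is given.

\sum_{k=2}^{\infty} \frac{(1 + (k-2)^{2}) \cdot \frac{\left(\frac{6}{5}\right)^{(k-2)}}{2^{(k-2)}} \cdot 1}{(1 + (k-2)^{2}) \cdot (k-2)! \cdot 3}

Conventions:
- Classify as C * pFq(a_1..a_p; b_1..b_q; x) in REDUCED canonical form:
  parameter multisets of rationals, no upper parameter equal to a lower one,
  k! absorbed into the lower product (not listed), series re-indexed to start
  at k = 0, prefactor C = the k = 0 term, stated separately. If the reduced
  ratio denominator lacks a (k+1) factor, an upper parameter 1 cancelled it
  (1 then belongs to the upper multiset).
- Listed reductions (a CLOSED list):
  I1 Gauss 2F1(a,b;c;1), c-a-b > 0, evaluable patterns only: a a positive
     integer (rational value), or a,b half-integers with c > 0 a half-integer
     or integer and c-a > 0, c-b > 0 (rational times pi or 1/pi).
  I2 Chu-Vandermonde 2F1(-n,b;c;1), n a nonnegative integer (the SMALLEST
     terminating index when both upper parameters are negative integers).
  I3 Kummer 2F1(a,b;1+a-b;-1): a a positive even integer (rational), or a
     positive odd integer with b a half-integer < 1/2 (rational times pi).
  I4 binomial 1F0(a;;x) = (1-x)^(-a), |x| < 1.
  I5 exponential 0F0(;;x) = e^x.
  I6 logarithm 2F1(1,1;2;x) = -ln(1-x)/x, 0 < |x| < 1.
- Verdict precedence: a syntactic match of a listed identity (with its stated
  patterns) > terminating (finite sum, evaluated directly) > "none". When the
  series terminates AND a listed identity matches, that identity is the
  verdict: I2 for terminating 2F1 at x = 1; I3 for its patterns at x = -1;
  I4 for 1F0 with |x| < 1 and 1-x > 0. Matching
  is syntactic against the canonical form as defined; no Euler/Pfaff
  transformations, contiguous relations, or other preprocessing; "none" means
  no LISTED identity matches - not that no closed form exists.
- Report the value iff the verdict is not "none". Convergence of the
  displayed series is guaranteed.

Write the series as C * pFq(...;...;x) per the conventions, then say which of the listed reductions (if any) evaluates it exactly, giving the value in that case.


With C = \frac{1}{3}: the canonical form is 0F0(-; -; \frac{3}{5}). Verdict: the exponential series (I5) applies (the 0F0 exponential series at x = \frac{3}{5}). Hence: \frac{1}{3} \cdot e^{\frac{3}{5}}.

Structural cue: with t_0 = \frac{1}{3}, striking the common factor k^2 + 1 reduces the term (prefactor 1/3).
Step ratio: r(k) = \frac{3}{5} * 1 / [(k+1)] ; factor over Q: parameters, x = \frac{3}{5}, and C = \frac{1}{3}.


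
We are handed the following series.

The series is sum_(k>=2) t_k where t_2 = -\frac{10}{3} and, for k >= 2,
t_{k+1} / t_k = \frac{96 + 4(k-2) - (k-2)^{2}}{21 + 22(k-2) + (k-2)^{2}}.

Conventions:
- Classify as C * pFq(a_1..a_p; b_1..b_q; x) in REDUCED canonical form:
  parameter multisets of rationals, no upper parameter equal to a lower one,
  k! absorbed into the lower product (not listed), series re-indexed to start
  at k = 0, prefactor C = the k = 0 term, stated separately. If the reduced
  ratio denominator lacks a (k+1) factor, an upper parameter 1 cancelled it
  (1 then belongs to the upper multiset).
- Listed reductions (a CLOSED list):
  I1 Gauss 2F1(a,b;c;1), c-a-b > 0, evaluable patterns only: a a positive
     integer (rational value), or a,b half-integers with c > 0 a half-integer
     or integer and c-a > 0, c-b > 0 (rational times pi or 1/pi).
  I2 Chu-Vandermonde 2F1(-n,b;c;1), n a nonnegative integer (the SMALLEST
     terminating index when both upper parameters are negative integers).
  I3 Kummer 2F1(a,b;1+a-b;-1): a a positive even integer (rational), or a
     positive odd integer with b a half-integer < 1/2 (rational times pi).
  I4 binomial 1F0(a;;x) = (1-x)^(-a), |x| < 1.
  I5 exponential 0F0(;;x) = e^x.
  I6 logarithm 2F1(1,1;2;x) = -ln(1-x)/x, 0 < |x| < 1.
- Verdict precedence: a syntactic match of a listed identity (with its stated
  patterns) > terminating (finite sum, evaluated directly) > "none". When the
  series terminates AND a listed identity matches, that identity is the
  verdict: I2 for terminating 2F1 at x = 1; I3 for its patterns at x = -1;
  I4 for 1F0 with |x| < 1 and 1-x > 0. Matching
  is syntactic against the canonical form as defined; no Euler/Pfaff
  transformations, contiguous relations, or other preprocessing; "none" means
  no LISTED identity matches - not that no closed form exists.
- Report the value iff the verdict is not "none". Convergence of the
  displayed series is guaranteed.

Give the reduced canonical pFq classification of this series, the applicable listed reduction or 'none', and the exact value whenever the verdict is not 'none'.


First insight: with t_0 = -\frac{10}{3}, factor the ratio over Q (C = -10/3): negated roots = parameters.
Ratio: r(k) = -1 * (k-12) (k+8) / [(k+21) (k+1)] - rational in k, leading ratio -1; with t_0 = -\frac{10}{3}, classification follows.

Classification (C = -\frac{10}{3}): 2F1 with upper {-12, 8}, lower {21}, argument x = -1. Verdict: Kummer's theorem (I3) matches (x = -1; c = 21 equals 1+a-b for upper {-12, 8}: listed pattern). Hence: -\frac{1615}{7}.


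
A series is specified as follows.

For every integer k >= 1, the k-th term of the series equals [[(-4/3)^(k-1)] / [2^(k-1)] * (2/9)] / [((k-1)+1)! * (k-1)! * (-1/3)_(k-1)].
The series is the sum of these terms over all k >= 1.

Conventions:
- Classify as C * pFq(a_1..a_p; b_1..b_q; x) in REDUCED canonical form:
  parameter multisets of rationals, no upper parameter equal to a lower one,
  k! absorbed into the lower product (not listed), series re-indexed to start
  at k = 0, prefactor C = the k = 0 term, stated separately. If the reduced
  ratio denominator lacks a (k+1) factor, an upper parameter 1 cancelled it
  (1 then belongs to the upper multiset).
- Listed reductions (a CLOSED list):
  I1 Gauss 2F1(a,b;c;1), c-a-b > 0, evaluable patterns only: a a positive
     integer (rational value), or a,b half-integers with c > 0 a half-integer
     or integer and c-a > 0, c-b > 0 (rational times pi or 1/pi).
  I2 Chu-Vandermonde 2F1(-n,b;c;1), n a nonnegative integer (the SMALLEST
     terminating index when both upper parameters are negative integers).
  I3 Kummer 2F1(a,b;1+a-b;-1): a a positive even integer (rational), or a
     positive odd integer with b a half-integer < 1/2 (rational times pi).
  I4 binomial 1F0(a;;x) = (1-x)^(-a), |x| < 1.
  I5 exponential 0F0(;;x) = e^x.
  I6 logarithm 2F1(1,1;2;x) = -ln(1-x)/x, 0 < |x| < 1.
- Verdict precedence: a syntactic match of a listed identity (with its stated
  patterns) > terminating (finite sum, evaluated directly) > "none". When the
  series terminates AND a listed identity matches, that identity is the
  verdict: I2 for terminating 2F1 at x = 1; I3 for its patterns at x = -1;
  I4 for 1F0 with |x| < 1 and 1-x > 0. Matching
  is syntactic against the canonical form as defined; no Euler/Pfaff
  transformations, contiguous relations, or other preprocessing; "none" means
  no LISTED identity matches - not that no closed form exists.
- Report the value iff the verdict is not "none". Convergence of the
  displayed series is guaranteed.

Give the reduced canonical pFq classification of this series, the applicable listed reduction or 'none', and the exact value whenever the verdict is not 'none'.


Canonical form: C = 2/9 times 0F2 with upper {-}, lower {-1/3, 2}, x = -2/3. Verdict: none here - no I1-I6 shape fits x = -2/3 with lower {-1/3, 2}.

The tell: from the first term 2/9: the denominator's factorial ratio (C = 2/9) is a lower Pochhammer.
Ratio: r(k) = (-2/3) * 1 / [(k-1/3) (k+2) (k+1)] - rational in k. x = (-2/3); t_0 = 2/9; negate the roots.


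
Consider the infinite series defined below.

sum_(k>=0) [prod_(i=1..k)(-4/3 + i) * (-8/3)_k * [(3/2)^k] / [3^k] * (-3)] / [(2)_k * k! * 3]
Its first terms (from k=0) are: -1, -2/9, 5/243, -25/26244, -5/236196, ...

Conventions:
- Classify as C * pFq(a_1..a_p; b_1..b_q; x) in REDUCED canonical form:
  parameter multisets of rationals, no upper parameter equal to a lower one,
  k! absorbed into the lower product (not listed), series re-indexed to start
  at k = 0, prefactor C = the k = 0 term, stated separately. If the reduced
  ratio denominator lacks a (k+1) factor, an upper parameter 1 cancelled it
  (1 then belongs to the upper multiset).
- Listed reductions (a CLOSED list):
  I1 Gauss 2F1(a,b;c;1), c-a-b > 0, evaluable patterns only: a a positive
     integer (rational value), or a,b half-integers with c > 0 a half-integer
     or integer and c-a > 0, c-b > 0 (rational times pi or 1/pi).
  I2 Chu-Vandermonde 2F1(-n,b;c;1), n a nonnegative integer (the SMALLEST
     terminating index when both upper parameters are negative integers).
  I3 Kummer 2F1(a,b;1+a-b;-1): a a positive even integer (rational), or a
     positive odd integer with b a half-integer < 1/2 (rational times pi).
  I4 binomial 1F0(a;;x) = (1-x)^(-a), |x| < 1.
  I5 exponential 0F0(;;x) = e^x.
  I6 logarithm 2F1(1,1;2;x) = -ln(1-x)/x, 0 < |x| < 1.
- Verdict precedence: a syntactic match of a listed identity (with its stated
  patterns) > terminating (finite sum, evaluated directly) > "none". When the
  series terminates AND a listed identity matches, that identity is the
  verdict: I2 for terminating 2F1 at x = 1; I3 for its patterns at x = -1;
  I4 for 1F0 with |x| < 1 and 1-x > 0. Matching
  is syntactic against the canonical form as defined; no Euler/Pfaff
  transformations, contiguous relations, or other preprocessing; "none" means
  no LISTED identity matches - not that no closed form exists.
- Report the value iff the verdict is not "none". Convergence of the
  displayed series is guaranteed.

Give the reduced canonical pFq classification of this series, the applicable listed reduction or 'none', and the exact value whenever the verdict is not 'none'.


Classification (C = -1): 2F1 with upper {-8/3, -1/3}, lower {2}, argument x = 1/2. Verdict: none (x = 1/2): each listed identity misses the multisets {-8/3, -1/3} ; {2}.

The tell: t_0 being -1, the two k-th powers (C = -1) combine into one argument.
Consecutive-term ratio: r(k) = (1/2) * (k-8/3) (k-1/3) / [(k+2) (k+1)] - poly over poly, x = (1/2) from leading terms; C = -1 at k = 0.


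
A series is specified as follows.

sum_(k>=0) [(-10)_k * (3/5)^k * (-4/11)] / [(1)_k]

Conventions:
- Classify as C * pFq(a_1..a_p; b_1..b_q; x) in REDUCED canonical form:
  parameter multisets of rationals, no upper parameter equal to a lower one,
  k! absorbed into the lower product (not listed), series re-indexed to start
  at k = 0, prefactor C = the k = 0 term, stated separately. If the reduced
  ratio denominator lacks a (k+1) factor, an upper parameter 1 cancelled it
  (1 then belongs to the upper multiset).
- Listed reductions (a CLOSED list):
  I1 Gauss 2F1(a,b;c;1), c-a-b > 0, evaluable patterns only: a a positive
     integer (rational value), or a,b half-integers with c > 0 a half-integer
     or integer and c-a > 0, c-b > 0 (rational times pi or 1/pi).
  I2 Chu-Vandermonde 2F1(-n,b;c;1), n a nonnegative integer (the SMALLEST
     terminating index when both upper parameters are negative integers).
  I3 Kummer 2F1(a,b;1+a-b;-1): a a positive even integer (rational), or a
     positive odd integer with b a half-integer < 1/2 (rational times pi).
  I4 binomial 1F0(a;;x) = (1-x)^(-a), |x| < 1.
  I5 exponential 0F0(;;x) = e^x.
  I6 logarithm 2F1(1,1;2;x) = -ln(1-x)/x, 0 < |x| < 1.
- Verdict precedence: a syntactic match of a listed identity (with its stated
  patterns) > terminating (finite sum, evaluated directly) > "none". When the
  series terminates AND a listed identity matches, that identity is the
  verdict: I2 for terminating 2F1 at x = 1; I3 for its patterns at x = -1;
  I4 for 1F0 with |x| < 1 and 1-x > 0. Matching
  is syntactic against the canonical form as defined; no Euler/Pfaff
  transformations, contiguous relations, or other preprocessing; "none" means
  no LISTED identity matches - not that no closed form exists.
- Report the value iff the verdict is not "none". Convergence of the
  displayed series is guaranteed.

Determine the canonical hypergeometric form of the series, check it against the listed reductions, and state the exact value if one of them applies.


The tell: with t_0 = -4/11, (1)_k (C = -4/11, x = 3/5) is k! itself.
Ratio: r(k) = (3/5) * (k-10) / [(k+1)] - poly over poly, x = (3/5) from leading terms; C = -4/11 at k = 0.

With C = -4/11: the canonical form is 1F0(-10; -; 3/5). Verdict: binomial (I4) fires (the 1F0 binomial series: exponent 10, x = 3/5). Hence: -4096/107421875.


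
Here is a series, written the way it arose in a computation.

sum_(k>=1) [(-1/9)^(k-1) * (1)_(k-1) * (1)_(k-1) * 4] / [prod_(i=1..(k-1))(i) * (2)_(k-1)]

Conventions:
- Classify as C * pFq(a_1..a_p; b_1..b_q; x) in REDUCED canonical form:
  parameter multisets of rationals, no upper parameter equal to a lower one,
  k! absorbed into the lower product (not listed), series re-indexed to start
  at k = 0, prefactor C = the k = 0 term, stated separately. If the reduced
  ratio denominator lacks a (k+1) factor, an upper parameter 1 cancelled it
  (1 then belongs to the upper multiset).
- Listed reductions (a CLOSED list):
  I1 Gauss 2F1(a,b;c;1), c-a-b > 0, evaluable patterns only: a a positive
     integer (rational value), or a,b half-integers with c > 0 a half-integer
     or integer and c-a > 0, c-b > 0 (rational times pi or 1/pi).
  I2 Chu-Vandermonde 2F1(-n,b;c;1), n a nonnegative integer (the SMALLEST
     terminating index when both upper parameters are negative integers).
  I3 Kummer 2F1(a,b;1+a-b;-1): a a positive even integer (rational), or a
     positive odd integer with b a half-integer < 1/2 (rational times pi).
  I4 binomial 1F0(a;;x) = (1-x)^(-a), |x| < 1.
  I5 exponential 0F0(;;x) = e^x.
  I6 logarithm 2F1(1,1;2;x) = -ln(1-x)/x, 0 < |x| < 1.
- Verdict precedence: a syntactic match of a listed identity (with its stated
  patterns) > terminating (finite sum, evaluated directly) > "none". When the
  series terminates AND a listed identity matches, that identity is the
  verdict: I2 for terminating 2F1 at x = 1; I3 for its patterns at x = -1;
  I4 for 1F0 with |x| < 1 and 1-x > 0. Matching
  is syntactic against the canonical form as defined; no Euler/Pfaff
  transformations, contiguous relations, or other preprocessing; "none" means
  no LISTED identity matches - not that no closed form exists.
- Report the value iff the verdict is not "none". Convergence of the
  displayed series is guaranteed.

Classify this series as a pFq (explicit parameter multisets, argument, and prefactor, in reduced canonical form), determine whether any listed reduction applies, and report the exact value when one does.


Reduced: x = -1/9, 2F1, upper = {1, 1}, lower = {2}, C = 4. Verdict (x = -1/9): logarithm (I6) applies (the logarithm: parameters (1,1;2), x = -1/9). Sum: 36 * ln(10/9).

Structural cue: from the first term 4: the product of the first k integers (prefactor 4) is k!.
Term ratio: r(k) = (-1/9) * (k+1) (k+1) / [(k+2) (k+1)] - poly over poly, x = (-1/9) from leading terms; C = 4 at k = 0.


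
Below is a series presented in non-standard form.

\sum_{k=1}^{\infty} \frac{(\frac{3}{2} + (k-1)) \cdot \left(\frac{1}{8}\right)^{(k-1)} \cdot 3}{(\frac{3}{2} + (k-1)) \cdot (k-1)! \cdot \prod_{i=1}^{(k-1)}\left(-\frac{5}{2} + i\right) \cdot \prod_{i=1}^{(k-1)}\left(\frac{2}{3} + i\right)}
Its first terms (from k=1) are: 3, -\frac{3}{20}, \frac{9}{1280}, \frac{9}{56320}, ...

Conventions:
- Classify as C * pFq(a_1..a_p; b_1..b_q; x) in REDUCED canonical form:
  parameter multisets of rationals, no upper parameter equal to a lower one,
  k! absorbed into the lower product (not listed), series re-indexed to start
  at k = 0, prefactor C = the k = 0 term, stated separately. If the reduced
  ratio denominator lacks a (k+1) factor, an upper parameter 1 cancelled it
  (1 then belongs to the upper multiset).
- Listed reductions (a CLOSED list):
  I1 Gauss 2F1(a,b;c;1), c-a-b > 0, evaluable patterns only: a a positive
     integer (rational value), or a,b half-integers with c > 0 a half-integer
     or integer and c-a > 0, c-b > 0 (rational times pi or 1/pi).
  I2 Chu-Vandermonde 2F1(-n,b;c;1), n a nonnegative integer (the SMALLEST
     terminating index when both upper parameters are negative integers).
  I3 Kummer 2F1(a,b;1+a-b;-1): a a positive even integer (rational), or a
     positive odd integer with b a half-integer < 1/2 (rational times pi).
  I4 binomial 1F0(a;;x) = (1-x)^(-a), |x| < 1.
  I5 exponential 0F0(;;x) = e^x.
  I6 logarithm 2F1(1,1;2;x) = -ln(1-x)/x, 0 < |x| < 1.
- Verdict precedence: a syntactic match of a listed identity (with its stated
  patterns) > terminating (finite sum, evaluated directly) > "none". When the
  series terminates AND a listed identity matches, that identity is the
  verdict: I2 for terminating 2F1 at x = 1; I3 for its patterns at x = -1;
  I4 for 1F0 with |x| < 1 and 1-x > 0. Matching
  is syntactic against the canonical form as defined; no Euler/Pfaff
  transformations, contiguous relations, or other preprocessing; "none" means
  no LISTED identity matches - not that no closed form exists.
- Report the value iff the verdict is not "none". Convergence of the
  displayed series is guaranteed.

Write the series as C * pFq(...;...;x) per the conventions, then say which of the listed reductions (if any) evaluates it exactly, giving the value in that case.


Structural cue: t_0 being 3, the lower running product (C = 3) is a rising factorial.
Term ratio: r(k) = \frac{1}{8} * 1 / [(k-\frac{3}{2}) (k+\frac{5}{3}) (k+1)] - rational in k, leading ratio \frac{1}{8}; with t_0 = 3, classification follows.

With C = 3: the canonical form is 0F2(-; -\frac{3}{2}, \frac{5}{3}; \frac{1}{8}). Verdict: none - at argument \frac{1}{8} the multisets {-} ; {-\frac{3}{2}, \frac{5}{3}} match no listed identity.


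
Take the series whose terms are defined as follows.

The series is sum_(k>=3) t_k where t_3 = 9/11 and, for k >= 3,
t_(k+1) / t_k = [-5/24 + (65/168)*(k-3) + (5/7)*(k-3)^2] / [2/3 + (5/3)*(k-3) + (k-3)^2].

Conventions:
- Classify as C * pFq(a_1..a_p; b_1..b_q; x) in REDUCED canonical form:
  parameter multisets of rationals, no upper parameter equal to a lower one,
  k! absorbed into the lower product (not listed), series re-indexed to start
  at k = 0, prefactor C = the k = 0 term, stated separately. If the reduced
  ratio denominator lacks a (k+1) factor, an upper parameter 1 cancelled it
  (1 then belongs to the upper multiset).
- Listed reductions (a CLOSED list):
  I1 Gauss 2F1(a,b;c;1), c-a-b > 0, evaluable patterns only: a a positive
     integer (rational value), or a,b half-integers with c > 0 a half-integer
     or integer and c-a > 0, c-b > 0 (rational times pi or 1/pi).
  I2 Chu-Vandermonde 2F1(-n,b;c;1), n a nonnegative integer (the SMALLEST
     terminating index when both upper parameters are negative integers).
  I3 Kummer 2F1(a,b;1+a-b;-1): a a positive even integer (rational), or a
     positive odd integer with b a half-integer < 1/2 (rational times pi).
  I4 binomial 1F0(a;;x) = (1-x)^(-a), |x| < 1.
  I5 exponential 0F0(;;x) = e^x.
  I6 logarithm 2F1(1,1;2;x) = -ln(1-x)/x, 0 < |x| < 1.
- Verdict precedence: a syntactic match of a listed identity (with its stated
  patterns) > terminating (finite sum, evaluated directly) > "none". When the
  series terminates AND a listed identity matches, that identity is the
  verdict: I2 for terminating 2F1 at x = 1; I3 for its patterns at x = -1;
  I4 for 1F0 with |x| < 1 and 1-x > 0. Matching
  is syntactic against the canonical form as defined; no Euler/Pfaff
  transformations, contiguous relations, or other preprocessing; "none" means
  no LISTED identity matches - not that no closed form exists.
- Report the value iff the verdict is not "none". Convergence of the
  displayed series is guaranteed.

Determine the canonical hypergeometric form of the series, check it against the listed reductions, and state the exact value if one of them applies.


Classification (C = 9/11): 2F1 with upper {-1/3, 7/8}, lower {2/3}, argument x = 5/7. Verdict: none - this 2F1 at x = 5/7 matches no listed pattern, and upper {-1/3, 7/8} holds no stopper.

Key step: t_0 being 9/11, factor the ratio over Q (prefactor 9/11): negated roots = parameters.
Consecutive-term ratio: r(k) = (5/7) * (k-1/3) (k+7/8) / [(k+2/3) (k+1)] - rational in k, leading ratio (5/7); with t_0 = 9/11, classification follows.


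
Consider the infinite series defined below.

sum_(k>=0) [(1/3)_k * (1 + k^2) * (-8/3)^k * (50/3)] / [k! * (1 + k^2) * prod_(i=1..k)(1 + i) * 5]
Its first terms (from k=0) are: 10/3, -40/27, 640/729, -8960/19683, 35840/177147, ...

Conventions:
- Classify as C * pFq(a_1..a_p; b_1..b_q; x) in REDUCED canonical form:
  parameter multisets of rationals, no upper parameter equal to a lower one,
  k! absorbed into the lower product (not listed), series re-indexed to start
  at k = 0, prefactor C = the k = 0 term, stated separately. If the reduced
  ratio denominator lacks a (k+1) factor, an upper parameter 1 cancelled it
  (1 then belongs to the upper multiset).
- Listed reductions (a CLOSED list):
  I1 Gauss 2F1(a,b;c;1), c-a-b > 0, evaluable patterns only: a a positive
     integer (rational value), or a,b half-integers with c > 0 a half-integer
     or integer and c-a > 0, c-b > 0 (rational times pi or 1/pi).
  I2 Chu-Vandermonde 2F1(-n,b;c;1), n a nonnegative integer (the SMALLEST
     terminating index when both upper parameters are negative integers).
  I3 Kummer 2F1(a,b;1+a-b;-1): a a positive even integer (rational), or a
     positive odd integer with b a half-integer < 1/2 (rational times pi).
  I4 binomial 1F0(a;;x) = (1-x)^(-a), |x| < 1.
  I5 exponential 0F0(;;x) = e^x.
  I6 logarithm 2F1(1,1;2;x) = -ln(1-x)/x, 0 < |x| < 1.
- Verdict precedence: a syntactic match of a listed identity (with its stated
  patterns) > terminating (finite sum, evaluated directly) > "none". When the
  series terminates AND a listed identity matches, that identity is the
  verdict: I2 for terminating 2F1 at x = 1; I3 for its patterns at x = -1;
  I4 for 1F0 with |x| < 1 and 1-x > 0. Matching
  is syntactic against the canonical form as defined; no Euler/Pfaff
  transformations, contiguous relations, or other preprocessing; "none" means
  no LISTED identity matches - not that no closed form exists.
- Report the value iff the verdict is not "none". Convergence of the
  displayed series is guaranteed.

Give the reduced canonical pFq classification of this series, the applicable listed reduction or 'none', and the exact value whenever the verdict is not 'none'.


With C = 10/3: the canonical form is 1F1(1/3; 2; -8/3). Verdict: none. Every listed pattern misses the 1F1 form at -8/3, upper {1/3}.

Key step: with t_0 = 10/3, the constant factors (C = 10/3, x = -8/3) combine into one prefactor.
Adjacent-term ratio: r(k) = (-8/3) * (k+1/3) / [(k+2) (k+1)] - rational in k. x = (-8/3); t_0 = 10/3; negate the roots.
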